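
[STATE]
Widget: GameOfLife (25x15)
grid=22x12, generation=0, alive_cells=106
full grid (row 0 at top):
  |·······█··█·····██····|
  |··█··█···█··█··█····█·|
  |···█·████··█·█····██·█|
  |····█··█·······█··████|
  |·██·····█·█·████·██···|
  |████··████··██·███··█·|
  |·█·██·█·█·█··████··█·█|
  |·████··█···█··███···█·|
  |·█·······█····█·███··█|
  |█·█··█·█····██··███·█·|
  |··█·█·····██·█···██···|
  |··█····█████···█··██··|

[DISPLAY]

Gen: 0                   
·······█··█·····██····   
··█··█···█··█··█····█·   
···█·████··█·█····██·█   
····█··█·······█··████   
·██·····█·█·████·██···   
████··████··██·███··█·   
·█·██·█·█·█··████··█·█   
·████··█···█··███···█·   
·█·······█····█·███··█   
█·█··█·█····██··███·█·   
··█·█·····██·█···██···   
··█····█████···█··██··   
                         
                         


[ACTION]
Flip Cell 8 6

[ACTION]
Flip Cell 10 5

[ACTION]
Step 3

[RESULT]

Gen: 3                   
·····█·········██·█·█·   
·····█·██····████···█·   
··█············████··█   
·███··█████··██·····██   
··█··█··██···█·······█   
██···███··█·█········█   
██···█·█·███········█·   
··██·······█··········   
█·██·······█··██······   
··██···███·····██·····   
·██·██··██··█·█·······   
···███·███············   
                         
                         


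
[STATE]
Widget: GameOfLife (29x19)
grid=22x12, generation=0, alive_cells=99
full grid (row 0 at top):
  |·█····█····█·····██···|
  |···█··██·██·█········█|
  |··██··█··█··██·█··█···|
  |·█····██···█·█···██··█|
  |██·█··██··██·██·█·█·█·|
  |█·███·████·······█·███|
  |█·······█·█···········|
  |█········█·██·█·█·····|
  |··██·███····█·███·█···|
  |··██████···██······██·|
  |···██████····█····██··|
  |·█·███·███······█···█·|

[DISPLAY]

Gen: 0                       
·█····█····█·····██···       
···█··██·██·█········█       
··██··█··█··██·█··█···       
·█····██···█·█···██··█       
██·█··██··██·██·█·█·█·       
█·███·████·······█·███       
█·······█·█···········       
█········█·██·█·█·····       
··██·███····█·███·█···       
··██████···██······██·       
···██████····█····██··       
·█·███·███······█···█·       
                             
                             
                             
                             
                             
                             


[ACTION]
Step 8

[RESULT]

Gen: 8                       
·········███··········       
··█····███··██··██····       
···█··██···█···█······       
··█···██··············       
█·██········██······██       
█·█······█····█·····██       
█·········█··██·······       
██··········█·█·······       
···········███········       
██········█···········       
···········█·█········       
············█·········       
                             
                             
                             
                             
                             
                             


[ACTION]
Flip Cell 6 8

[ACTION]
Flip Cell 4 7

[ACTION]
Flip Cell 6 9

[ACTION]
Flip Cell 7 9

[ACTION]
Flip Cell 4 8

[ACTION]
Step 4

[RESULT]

Gen: 12                      
·········█·██·········       
·██····██·█··█········       
·██·····██············       
·█····█·██············       
···█·██·██··········██       
······█·····█·······██       
█··█··█···██··········       
███····█··············       
········███···········       
··········██··········       
··········███·········       
············█·········       
                             
                             
                             
                             
                             
                             


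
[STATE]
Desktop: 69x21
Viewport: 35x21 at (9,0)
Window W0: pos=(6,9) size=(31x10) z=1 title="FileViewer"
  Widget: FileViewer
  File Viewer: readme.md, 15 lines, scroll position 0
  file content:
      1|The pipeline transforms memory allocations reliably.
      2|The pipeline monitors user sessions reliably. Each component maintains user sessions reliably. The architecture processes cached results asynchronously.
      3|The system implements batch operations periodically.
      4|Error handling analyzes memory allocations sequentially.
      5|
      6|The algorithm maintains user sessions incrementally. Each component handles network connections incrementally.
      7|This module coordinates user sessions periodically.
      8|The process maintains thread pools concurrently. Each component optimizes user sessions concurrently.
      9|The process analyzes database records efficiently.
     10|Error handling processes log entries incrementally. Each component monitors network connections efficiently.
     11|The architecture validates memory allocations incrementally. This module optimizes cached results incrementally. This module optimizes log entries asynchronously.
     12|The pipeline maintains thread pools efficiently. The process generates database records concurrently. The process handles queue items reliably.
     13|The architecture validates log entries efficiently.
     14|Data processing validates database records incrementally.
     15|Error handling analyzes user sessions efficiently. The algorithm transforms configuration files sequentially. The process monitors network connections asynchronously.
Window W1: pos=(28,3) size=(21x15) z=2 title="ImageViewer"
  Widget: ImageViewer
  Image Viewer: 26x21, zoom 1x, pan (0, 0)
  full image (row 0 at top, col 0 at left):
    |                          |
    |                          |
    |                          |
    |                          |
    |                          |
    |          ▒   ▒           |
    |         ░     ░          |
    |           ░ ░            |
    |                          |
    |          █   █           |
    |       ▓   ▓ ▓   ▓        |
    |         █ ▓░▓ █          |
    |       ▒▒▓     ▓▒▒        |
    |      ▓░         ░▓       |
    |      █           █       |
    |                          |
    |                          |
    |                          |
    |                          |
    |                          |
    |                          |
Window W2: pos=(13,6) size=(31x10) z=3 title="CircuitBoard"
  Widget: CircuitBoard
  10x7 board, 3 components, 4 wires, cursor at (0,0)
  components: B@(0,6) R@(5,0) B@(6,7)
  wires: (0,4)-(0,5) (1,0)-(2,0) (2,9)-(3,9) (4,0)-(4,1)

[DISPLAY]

                                   
                                   
                                   
                   ┏━━━━━━━━━━━━━━━
                   ┃ ImageViewer   
                   ┠───────────────
    ┏━━━━━━━━━━━━━━━━━━━━━━━━━━━━━┓
    ┃ CircuitBoard                ┃
    ┠─────────────────────────────┨
━━━━┃   0 1 2 3 4 5 6 7 8 9       ┃
ileV┃0  [.]              · ─ ·   B┃
────┃                             ┃
e pi┃1   ·                        ┃
e pi┃    │                        ┃
e sy┃2   ·                        ┃
ror ┗━━━━━━━━━━━━━━━━━━━━━━━━━━━━━┛
                   ┃       ▓   ▓ ▓ 
e algorithm maintai┗━━━━━━━━━━━━━━━
━━━━━━━━━━━━━━━━━━━━━━━━━━━┛       
                                   
                                   


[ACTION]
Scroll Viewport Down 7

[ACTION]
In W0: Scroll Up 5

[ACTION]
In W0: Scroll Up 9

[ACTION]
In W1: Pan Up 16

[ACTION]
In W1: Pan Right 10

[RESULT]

                                   
                                   
                                   
                   ┏━━━━━━━━━━━━━━━
                   ┃ ImageViewer   
                   ┠───────────────
    ┏━━━━━━━━━━━━━━━━━━━━━━━━━━━━━┓
    ┃ CircuitBoard                ┃
    ┠─────────────────────────────┨
━━━━┃   0 1 2 3 4 5 6 7 8 9       ┃
ileV┃0  [.]              · ─ ·   B┃
────┃                             ┃
e pi┃1   ·                        ┃
e pi┃    │                        ┃
e sy┃2   ·                        ┃
ror ┗━━━━━━━━━━━━━━━━━━━━━━━━━━━━━┛
                   ┃ ▓ ▓   ▓       
e algorithm maintai┗━━━━━━━━━━━━━━━
━━━━━━━━━━━━━━━━━━━━━━━━━━━┛       
                                   
                                   


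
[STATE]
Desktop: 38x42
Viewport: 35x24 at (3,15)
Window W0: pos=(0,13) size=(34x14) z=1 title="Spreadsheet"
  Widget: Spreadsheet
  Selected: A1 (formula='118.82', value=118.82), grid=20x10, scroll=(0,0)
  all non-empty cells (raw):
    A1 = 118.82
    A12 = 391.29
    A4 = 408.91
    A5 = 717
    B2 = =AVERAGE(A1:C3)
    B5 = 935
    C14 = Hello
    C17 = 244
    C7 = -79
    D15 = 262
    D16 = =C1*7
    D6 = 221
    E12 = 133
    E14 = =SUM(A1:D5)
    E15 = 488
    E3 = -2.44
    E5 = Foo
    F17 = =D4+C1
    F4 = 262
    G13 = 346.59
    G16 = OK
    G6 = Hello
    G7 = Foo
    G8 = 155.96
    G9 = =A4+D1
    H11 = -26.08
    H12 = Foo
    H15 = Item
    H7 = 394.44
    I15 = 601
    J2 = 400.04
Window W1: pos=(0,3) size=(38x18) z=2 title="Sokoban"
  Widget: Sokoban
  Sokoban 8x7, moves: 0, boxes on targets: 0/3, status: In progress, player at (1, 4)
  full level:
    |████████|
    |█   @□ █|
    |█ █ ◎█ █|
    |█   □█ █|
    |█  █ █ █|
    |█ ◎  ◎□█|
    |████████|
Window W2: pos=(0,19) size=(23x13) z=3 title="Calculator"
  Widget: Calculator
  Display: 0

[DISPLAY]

                                  ┃
                                  ┃
                                  ┃
                                  ┃
━━━━━━━━━━━━━━━━━━━┓              ┃
alculator          ┃━━━━━━━━━━━━━━┛
───────────────────┨     0    ┃    
                  0┃     0    ┃    
──┬───┬───┬───┐    ┃     0    ┃    
7 │ 8 │ 9 │ ÷ │    ┃     0    ┃    
──┼───┼───┼───┤    ┃   -79    ┃    
4 │ 5 │ 6 │ × │    ┃━━━━━━━━━━┛    
──┼───┼───┼───┤    ┃               
1 │ 2 │ 3 │ - │    ┃               
──┼───┼───┼───┤    ┃               
0 │ . │ = │ + │    ┃               
━━━━━━━━━━━━━━━━━━━┛               
                                   
                                   
                                   
                                   
                                   
                                   
                                   


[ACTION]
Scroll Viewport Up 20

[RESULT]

                                   
                                   
                                   
━━━━━━━━━━━━━━━━━━━━━━━━━━━━━━━━━━┓
okoban                            ┃
──────────────────────────────────┨
██████                            ┃
  @□ █                            ┃
█ ◎█ █                            ┃
  □█ █                            ┃
 █ █ █                            ┃
◎  ◎□█                            ┃
██████                            ┃
ves: 0  0/3                       ┃
                                  ┃
                                  ┃
                                  ┃
                                  ┃
                                  ┃
━━━━━━━━━━━━━━━━━━━┓              ┃
alculator          ┃━━━━━━━━━━━━━━┛
───────────────────┨     0    ┃    
                  0┃     0    ┃    
──┬───┬───┬───┐    ┃     0    ┃    


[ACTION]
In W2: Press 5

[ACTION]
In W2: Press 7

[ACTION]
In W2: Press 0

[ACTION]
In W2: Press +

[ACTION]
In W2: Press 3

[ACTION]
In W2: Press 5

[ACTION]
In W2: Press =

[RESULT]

                                   
                                   
                                   
━━━━━━━━━━━━━━━━━━━━━━━━━━━━━━━━━━┓
okoban                            ┃
──────────────────────────────────┨
██████                            ┃
  @□ █                            ┃
█ ◎█ █                            ┃
  □█ █                            ┃
 █ █ █                            ┃
◎  ◎□█                            ┃
██████                            ┃
ves: 0  0/3                       ┃
                                  ┃
                                  ┃
                                  ┃
                                  ┃
                                  ┃
━━━━━━━━━━━━━━━━━━━┓              ┃
alculator          ┃━━━━━━━━━━━━━━┛
───────────────────┨     0    ┃    
                605┃     0    ┃    
──┬───┬───┬───┐    ┃     0    ┃    


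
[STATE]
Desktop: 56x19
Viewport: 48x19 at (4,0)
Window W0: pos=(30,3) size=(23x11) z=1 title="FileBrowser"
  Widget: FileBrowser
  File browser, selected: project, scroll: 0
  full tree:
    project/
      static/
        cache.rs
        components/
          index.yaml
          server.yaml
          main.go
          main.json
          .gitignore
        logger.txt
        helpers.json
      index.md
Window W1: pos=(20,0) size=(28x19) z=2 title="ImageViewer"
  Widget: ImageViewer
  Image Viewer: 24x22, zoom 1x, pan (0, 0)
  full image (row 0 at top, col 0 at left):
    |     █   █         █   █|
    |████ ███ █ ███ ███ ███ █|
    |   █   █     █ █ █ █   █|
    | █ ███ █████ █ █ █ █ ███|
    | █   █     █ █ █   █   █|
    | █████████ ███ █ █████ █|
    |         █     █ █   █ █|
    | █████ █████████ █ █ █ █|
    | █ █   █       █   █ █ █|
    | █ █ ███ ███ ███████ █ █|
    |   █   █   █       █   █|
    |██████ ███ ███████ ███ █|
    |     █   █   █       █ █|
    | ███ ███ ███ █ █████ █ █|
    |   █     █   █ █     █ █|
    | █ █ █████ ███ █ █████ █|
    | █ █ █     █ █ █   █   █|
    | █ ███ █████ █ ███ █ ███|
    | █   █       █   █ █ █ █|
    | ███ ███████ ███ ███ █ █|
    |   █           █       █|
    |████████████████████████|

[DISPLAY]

                ┏━━━━━━━━━━━━━━━━━━━━━━━━━━┓    
                ┃ ImageViewer              ┃    
                ┠──────────────────────────┨    
                ┃     █   █         █   █  ┃━━━━
                ┃████ ███ █ ███ ███ ███ █  ┃    
                ┃   █   █     █ █ █ █   █  ┃────
                ┃ █ ███ █████ █ █ █ █ ███  ┃    
                ┃ █   █     █ █ █   █   █  ┃    
                ┃ █████████ ███ █ █████ █  ┃    
                ┃         █     █ █   █ █  ┃    
                ┃ █████ █████████ █ █ █ █  ┃    
                ┃ █ █   █       █   █ █ █  ┃    
                ┃ █ █ ███ ███ ███████ █ █  ┃    
                ┃   █   █   █       █   █  ┃━━━━
                ┃██████ ███ ███████ ███ █  ┃    
                ┃     █   █   █       █ █  ┃    
                ┃ ███ ███ ███ █ █████ █ █  ┃    
                ┃   █     █   █ █     █ █  ┃    
                ┗━━━━━━━━━━━━━━━━━━━━━━━━━━┛    


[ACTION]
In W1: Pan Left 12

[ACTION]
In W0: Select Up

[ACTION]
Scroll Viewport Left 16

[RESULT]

                    ┏━━━━━━━━━━━━━━━━━━━━━━━━━━┓
                    ┃ ImageViewer              ┃
                    ┠──────────────────────────┨
                    ┃     █   █         █   █  ┃
                    ┃████ ███ █ ███ ███ ███ █  ┃
                    ┃   █   █     █ █ █ █   █  ┃
                    ┃ █ ███ █████ █ █ █ █ ███  ┃
                    ┃ █   █     █ █ █   █   █  ┃
                    ┃ █████████ ███ █ █████ █  ┃
                    ┃         █     █ █   █ █  ┃
                    ┃ █████ █████████ █ █ █ █  ┃
                    ┃ █ █   █       █   █ █ █  ┃
                    ┃ █ █ ███ ███ ███████ █ █  ┃
                    ┃   █   █   █       █   █  ┃
                    ┃██████ ███ ███████ ███ █  ┃
                    ┃     █   █   █       █ █  ┃
                    ┃ ███ ███ ███ █ █████ █ █  ┃
                    ┃   █     █   █ █     █ █  ┃
                    ┗━━━━━━━━━━━━━━━━━━━━━━━━━━┛


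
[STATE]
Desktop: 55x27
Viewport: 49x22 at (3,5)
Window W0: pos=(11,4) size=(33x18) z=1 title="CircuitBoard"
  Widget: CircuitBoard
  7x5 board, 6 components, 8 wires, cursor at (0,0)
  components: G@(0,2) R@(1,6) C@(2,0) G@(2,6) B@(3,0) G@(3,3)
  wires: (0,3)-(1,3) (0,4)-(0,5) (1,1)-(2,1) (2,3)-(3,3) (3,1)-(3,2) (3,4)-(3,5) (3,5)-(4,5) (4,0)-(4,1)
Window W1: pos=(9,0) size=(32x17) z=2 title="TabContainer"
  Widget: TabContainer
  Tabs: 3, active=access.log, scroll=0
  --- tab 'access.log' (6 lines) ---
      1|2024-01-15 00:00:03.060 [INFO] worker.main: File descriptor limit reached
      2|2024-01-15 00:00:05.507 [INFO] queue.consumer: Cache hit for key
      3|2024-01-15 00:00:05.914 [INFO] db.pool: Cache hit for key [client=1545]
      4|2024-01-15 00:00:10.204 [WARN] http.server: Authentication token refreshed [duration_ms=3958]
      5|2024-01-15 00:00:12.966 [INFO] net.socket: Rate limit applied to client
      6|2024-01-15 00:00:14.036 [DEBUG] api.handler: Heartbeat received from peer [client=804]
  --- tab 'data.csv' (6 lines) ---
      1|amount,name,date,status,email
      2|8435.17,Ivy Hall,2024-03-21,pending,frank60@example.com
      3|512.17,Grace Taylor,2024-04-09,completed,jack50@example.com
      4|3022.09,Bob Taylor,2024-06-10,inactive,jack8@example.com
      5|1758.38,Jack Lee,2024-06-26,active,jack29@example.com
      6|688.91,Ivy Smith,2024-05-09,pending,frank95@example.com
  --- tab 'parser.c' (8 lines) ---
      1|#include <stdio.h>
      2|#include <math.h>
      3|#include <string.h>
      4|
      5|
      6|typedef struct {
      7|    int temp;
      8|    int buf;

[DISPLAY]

      ┃2024-01-15 00:00:03.060 [INFO]┃  ┃        
      ┃2024-01-15 00:00:05.507 [INFO]┃──┨        
      ┃2024-01-15 00:00:05.914 [INFO]┃  ┃        
      ┃2024-01-15 00:00:10.204 [WARN]┃  ┃        
      ┃2024-01-15 00:00:12.966 [INFO]┃  ┃        
      ┃2024-01-15 00:00:14.036 [DEBUG┃  ┃        
      ┃                              ┃  ┃        
      ┃                              ┃  ┃        
      ┃                              ┃  ┃        
      ┃                              ┃  ┃        
      ┃                              ┃  ┃        
      ┗━━━━━━━━━━━━━━━━━━━━━━━━━━━━━━┛  ┃        
        ┃Cursor: (0,0)                  ┃        
        ┃                               ┃        
        ┃                               ┃        
        ┃                               ┃        
        ┗━━━━━━━━━━━━━━━━━━━━━━━━━━━━━━━┛        
                                                 
                                                 
                                                 
                                                 
                                                 


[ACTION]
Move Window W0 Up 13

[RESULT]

      ┃2024-01-15 00:00:03.060 [INFO]┃  ┃        
      ┃2024-01-15 00:00:05.507 [INFO]┃  ┃        
      ┃2024-01-15 00:00:05.914 [INFO]┃  ┃        
      ┃2024-01-15 00:00:10.204 [WARN]┃  ┃        
      ┃2024-01-15 00:00:12.966 [INFO]┃  ┃        
      ┃2024-01-15 00:00:14.036 [DEBUG┃  ┃        
      ┃                              ┃  ┃        
      ┃                              ┃  ┃        
      ┃                              ┃  ┃        
      ┃                              ┃  ┃        
      ┃                              ┃  ┃        
      ┗━━━━━━━━━━━━━━━━━━━━━━━━━━━━━━┛  ┃        
        ┗━━━━━━━━━━━━━━━━━━━━━━━━━━━━━━━┛        
                                                 
                                                 
                                                 
                                                 
                                                 
                                                 
                                                 
                                                 
                                                 


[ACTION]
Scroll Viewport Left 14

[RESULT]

         ┃2024-01-15 00:00:03.060 [INFO]┃  ┃     
         ┃2024-01-15 00:00:05.507 [INFO]┃  ┃     
         ┃2024-01-15 00:00:05.914 [INFO]┃  ┃     
         ┃2024-01-15 00:00:10.204 [WARN]┃  ┃     
         ┃2024-01-15 00:00:12.966 [INFO]┃  ┃     
         ┃2024-01-15 00:00:14.036 [DEBUG┃  ┃     
         ┃                              ┃  ┃     
         ┃                              ┃  ┃     
         ┃                              ┃  ┃     
         ┃                              ┃  ┃     
         ┃                              ┃  ┃     
         ┗━━━━━━━━━━━━━━━━━━━━━━━━━━━━━━┛  ┃     
           ┗━━━━━━━━━━━━━━━━━━━━━━━━━━━━━━━┛     
                                                 
                                                 
                                                 
                                                 
                                                 
                                                 
                                                 
                                                 
                                                 


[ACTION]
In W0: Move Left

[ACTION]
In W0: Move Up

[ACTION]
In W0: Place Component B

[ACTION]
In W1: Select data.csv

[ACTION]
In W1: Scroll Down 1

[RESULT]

         ┃8435.17,Ivy Hall,2024-03-21,pe┃  ┃     
         ┃512.17,Grace Taylor,2024-04-09┃  ┃     
         ┃3022.09,Bob Taylor,2024-06-10,┃  ┃     
         ┃1758.38,Jack Lee,2024-06-26,ac┃  ┃     
         ┃688.91,Ivy Smith,2024-05-09,pe┃  ┃     
         ┃                              ┃  ┃     
         ┃                              ┃  ┃     
         ┃                              ┃  ┃     
         ┃                              ┃  ┃     
         ┃                              ┃  ┃     
         ┃                              ┃  ┃     
         ┗━━━━━━━━━━━━━━━━━━━━━━━━━━━━━━┛  ┃     
           ┗━━━━━━━━━━━━━━━━━━━━━━━━━━━━━━━┛     
                                                 
                                                 
                                                 
                                                 
                                                 
                                                 
                                                 
                                                 
                                                 


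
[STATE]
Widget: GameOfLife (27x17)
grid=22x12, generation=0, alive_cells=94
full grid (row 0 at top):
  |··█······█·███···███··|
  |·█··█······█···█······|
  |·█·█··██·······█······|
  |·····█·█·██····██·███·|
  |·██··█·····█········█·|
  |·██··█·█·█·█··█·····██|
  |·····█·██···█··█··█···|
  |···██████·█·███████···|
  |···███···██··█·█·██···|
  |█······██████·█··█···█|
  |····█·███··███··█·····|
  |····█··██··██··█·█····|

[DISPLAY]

Gen: 0                     
··█······█·███···███··     
·█··█······█···█······     
·█·█··██·······█······     
·····█·█·██····██·███·     
·██··█·····█········█·     
·██··█·█·█·█··█·····██     
·····█·██···█··█··█···     
···██████·█·███████···     
···███···██··█·█·██···     
█······██████·█··█···█     
····█·███··███··█·····     
····█··██··██··█·█····     
                           
                           
                           
                           


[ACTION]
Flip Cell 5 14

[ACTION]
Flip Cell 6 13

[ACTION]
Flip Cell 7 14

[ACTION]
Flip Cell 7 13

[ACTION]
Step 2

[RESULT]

Gen: 2                     
··········█·█····█····     
··██████····███··███··     
·██·····█·█···█··████·     
·█········██··███··██·     
█······█·█·█·········█     
·····██··█···██···███·     
·█·······██·████··█···     
···██·······█··██·██··     
··███········█·█··█···     
····█········█···██···     
····████·····█····█···     
·····███······█·██····     
                           
                           
                           
                           


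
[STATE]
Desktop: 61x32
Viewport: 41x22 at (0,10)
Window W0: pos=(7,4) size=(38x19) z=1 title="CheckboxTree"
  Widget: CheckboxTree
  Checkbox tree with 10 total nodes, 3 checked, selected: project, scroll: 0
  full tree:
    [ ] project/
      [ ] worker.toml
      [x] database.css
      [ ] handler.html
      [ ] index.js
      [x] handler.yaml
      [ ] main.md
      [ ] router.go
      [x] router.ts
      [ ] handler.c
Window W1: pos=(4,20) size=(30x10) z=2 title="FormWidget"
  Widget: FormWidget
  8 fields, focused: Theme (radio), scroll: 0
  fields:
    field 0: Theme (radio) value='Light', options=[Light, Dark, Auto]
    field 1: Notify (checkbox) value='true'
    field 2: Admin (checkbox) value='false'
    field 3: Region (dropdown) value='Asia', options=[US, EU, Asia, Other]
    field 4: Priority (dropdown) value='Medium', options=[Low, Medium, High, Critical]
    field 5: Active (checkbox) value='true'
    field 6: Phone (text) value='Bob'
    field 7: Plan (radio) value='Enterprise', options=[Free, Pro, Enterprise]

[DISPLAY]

       ┃   [ ] handler.html              
       ┃   [ ] index.js                  
       ┃   [x] handler.yaml              
       ┃   [ ] main.md                   
       ┃   [ ] router.go                 
       ┃   [x] router.ts                 
       ┃   [ ] handler.c                 
       ┃                                 
       ┃                                 
       ┃                                 
    ┏━━━━━━━━━━━━━━━━━━━━━━━━━━━━┓       
    ┃ FormWidget                 ┃       
    ┠────────────────────────────┨━━━━━━━
    ┃> Theme:      (●) Light  ( )┃       
    ┃  Notify:     [x]           ┃       
    ┃  Admin:      [ ]           ┃       
    ┃  Region:     [Asia       ▼]┃       
    ┃  Priority:   [Medium     ▼]┃       
    ┃  Active:     [x]           ┃       
    ┗━━━━━━━━━━━━━━━━━━━━━━━━━━━━┛       
                                         
                                         


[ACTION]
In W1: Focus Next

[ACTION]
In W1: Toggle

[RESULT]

       ┃   [ ] handler.html              
       ┃   [ ] index.js                  
       ┃   [x] handler.yaml              
       ┃   [ ] main.md                   
       ┃   [ ] router.go                 
       ┃   [x] router.ts                 
       ┃   [ ] handler.c                 
       ┃                                 
       ┃                                 
       ┃                                 
    ┏━━━━━━━━━━━━━━━━━━━━━━━━━━━━┓       
    ┃ FormWidget                 ┃       
    ┠────────────────────────────┨━━━━━━━
    ┃  Theme:      (●) Light  ( )┃       
    ┃> Notify:     [ ]           ┃       
    ┃  Admin:      [ ]           ┃       
    ┃  Region:     [Asia       ▼]┃       
    ┃  Priority:   [Medium     ▼]┃       
    ┃  Active:     [x]           ┃       
    ┗━━━━━━━━━━━━━━━━━━━━━━━━━━━━┛       
                                         
                                         


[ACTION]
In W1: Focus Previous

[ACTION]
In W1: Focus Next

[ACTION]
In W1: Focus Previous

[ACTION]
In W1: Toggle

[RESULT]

       ┃   [ ] handler.html              
       ┃   [ ] index.js                  
       ┃   [x] handler.yaml              
       ┃   [ ] main.md                   
       ┃   [ ] router.go                 
       ┃   [x] router.ts                 
       ┃   [ ] handler.c                 
       ┃                                 
       ┃                                 
       ┃                                 
    ┏━━━━━━━━━━━━━━━━━━━━━━━━━━━━┓       
    ┃ FormWidget                 ┃       
    ┠────────────────────────────┨━━━━━━━
    ┃> Theme:      (●) Light  ( )┃       
    ┃  Notify:     [ ]           ┃       
    ┃  Admin:      [ ]           ┃       
    ┃  Region:     [Asia       ▼]┃       
    ┃  Priority:   [Medium     ▼]┃       
    ┃  Active:     [x]           ┃       
    ┗━━━━━━━━━━━━━━━━━━━━━━━━━━━━┛       
                                         
                                         


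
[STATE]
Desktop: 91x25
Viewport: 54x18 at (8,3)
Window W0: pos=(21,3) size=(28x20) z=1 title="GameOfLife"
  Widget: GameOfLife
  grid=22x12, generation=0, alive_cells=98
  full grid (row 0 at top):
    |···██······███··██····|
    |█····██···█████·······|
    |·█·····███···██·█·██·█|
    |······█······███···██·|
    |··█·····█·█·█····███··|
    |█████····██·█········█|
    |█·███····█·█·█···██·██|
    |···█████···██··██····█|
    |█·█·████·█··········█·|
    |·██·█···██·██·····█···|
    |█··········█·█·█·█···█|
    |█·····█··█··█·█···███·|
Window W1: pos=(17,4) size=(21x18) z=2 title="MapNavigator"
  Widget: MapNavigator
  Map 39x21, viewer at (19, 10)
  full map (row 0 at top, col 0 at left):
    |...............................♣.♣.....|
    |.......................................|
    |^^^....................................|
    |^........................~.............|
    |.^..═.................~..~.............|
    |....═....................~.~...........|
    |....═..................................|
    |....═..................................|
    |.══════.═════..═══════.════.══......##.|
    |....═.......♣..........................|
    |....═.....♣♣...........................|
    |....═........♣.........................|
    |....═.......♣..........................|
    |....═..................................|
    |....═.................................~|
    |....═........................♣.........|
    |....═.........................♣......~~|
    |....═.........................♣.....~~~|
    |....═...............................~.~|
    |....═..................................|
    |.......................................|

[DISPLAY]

             ┏━━━━━━━━━━━━━━━━━━━━━━━━━━┓             
         ┏━━━━━━━━━━━━━━━━━━━┓          ┃             
         ┃ MapNavigator      ┃──────────┨             
         ┠───────────────────┨          ┃             
         ┃...............~...┃██····    ┃             
         ┃............~..~...┃······    ┃             
         ┃...............~.~.┃█·██·█    ┃             
         ┃...................┃···██·    ┃             
         ┃...................┃·███··    ┃             
         ┃═══..═══════.════.═┃·····█    ┃             
         ┃..♣................┃·██·██    ┃             
         ┃♣♣.......@.........┃█····█    ┃             
         ┃...♣...............┃····█·    ┃             
         ┃..♣................┃··█···    ┃             
         ┃...................┃·█···█    ┃             
         ┃...................┃··███·    ┃             
         ┃...................┃          ┃             
         ┃...................┃          ┃             


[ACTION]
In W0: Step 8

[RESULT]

             ┏━━━━━━━━━━━━━━━━━━━━━━━━━━┓             
         ┏━━━━━━━━━━━━━━━━━━━┓          ┃             
         ┃ MapNavigator      ┃──────────┨             
         ┠───────────────────┨          ┃             
         ┃...............~...┃···█··    ┃             
         ┃............~..~...┃··██··    ┃             
         ┃...............~.~.┃█···█·    ┃             
         ┃...................┃······    ┃             
         ┃...................┃·····█    ┃             
         ┃═══..═══════.════.═┃·····█    ┃             
         ┃..♣................┃··█··█    ┃             
         ┃♣♣.......@.........┃█··██·    ┃             
         ┃...♣...............┃█·····    ┃             
         ┃..♣................┃······    ┃             
         ┃...................┃······    ┃             
         ┃...................┃······    ┃             
         ┃...................┃          ┃             
         ┃...................┃          ┃             


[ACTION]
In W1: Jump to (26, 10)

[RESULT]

             ┏━━━━━━━━━━━━━━━━━━━━━━━━━━┓             
         ┏━━━━━━━━━━━━━━━━━━━┓          ┃             
         ┃ MapNavigator      ┃──────────┨             
         ┠───────────────────┨          ┃             
         ┃........~..........┃···█··    ┃             
         ┃.....~..~..........┃··██··    ┃             
         ┃........~.~........┃█···█·    ┃             
         ┃...................┃······    ┃             
         ┃...................┃·····█    ┃             
         ┃═════.════.══......┃·····█    ┃             
         ┃...................┃··█··█    ┃             
         ┃.........@.........┃█··██·    ┃             
         ┃...................┃█·····    ┃             
         ┃...................┃······    ┃             
         ┃...................┃······    ┃             
         ┃...................┃······    ┃             
         ┃............♣......┃          ┃             
         ┃.............♣.....┃          ┃             


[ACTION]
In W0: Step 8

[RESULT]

             ┏━━━━━━━━━━━━━━━━━━━━━━━━━━┓             
         ┏━━━━━━━━━━━━━━━━━━━┓          ┃             
         ┃ MapNavigator      ┃──────────┨             
         ┠───────────────────┨          ┃             
         ┃........~..........┃··███·    ┃             
         ┃.....~..~..........┃··██·█    ┃             
         ┃........~.~........┃·███·█    ┃             
         ┃...................┃·····█    ┃             
         ┃...................┃·███·█    ┃             
         ┃═════.════.══......┃······    ┃             
         ┃...................┃·█··█·    ┃             
         ┃.........@.........┃··██··    ┃             
         ┃...................┃····█·    ┃             
         ┃...................┃······    ┃             
         ┃...................┃······    ┃             
         ┃...................┃······    ┃             
         ┃............♣......┃          ┃             
         ┃.............♣.....┃          ┃             


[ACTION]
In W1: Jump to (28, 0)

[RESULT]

             ┏━━━━━━━━━━━━━━━━━━━━━━━━━━┓             
         ┏━━━━━━━━━━━━━━━━━━━┓          ┃             
         ┃ MapNavigator      ┃──────────┨             
         ┠───────────────────┨          ┃             
         ┃                   ┃··███·    ┃             
         ┃                   ┃··██·█    ┃             
         ┃                   ┃·███·█    ┃             
         ┃                   ┃·····█    ┃             
         ┃                   ┃·███·█    ┃             
         ┃                   ┃······    ┃             
         ┃                   ┃·█··█·    ┃             
         ┃.........@..♣.♣....┃··██··    ┃             
         ┃...................┃····█·    ┃             
         ┃...................┃······    ┃             
         ┃......~............┃······    ┃             
         ┃...~..~............┃······    ┃             
         ┃......~.~..........┃          ┃             
         ┃...................┃          ┃             


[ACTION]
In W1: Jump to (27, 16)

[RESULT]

             ┏━━━━━━━━━━━━━━━━━━━━━━━━━━┓             
         ┏━━━━━━━━━━━━━━━━━━━┓          ┃             
         ┃ MapNavigator      ┃──────────┨             
         ┠───────────────────┨          ┃             
         ┃...................┃··███·    ┃             
         ┃...................┃··██·█    ┃             
         ┃...................┃·███·█    ┃             
         ┃...................┃·····█    ┃             
         ┃...................┃·███·█    ┃             
         ┃...................┃······    ┃             
         ┃...........♣.......┃·█··█·    ┃             
         ┃.........@..♣......┃··██··    ┃             
         ┃............♣.....~┃····█·    ┃             
         ┃..................~┃······    ┃             
         ┃...................┃······    ┃             
         ┃...................┃······    ┃             
         ┃                   ┃          ┃             
         ┃                   ┃          ┃             
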